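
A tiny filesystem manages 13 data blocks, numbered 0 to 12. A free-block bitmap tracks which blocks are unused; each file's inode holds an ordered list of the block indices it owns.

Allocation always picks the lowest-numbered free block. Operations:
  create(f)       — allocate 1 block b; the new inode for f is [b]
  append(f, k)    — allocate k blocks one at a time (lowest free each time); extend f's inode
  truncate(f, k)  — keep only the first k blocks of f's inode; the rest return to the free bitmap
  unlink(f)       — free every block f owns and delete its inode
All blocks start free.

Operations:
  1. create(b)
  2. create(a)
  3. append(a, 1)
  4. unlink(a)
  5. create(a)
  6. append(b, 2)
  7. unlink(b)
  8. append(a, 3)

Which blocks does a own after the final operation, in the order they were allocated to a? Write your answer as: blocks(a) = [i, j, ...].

after create(b) → b:[0]  free=[F............]
after create(a) → a:[1], b:[0]  free=[FF...........]
after append(a, 1) → a:[1, 2], b:[0]  free=[FFF..........]
after unlink(a) → b:[0]  free=[F............]
after create(a) → a:[1], b:[0]  free=[FF...........]
after append(b, 2) → a:[1], b:[0, 2, 3]  free=[FFFF.........]
after unlink(b) → a:[1]  free=[.F...........]
after append(a, 3) → a:[1, 0, 2, 3]  free=[FFFF.........]

blocks(a) = [1, 0, 2, 3]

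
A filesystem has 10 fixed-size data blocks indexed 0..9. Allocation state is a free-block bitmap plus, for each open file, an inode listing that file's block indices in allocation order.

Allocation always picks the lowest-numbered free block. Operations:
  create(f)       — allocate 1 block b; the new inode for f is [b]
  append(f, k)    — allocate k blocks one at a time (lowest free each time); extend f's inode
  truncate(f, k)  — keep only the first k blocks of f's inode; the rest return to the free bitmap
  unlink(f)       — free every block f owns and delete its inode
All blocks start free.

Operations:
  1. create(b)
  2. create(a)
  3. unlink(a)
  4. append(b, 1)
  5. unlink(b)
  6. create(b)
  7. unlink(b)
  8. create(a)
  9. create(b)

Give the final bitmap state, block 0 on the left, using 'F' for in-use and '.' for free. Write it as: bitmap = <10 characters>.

bitmap = FF........

after create(b) → b:[0]  free=[F.........]
after create(a) → a:[1], b:[0]  free=[FF........]
after unlink(a) → b:[0]  free=[F.........]
after append(b, 1) → b:[0, 1]  free=[FF........]
after unlink(b) →   free=[..........]
after create(b) → b:[0]  free=[F.........]
after unlink(b) →   free=[..........]
after create(a) → a:[0]  free=[F.........]
after create(b) → a:[0], b:[1]  free=[FF........]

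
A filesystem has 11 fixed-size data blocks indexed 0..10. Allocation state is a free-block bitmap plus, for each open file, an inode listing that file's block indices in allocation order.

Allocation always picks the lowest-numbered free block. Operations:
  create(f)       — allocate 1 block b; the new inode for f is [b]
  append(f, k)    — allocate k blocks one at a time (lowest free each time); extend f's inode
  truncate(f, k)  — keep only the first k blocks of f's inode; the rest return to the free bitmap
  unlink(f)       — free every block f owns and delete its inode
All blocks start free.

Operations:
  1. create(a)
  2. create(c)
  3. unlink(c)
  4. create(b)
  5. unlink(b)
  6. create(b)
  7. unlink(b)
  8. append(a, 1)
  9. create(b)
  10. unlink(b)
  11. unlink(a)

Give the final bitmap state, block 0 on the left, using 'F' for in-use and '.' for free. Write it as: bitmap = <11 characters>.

  1. create(a)  ⇒  F..........  {a→[0]}
  2. create(c)  ⇒  FF.........  {a→[0]; c→[1]}
  3. unlink(c)  ⇒  F..........  {a→[0]}
  4. create(b)  ⇒  FF.........  {a→[0]; b→[1]}
  5. unlink(b)  ⇒  F..........  {a→[0]}
  6. create(b)  ⇒  FF.........  {a→[0]; b→[1]}
  7. unlink(b)  ⇒  F..........  {a→[0]}
  8. append(a, 1)  ⇒  FF.........  {a→[0, 1]}
  9. create(b)  ⇒  FFF........  {a→[0, 1]; b→[2]}
  10. unlink(b)  ⇒  FF.........  {a→[0, 1]}
  11. unlink(a)  ⇒  ...........  {}

bitmap = ...........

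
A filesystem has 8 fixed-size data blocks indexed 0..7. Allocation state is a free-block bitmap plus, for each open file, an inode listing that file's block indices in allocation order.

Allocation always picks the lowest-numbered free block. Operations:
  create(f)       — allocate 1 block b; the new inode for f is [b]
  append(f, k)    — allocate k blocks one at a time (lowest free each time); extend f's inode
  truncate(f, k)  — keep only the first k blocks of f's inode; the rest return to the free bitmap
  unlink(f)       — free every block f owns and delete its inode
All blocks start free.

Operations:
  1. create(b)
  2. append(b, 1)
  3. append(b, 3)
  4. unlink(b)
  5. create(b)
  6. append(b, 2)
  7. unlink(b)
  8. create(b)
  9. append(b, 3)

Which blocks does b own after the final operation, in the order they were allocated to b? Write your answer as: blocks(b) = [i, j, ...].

after create(b) → b:[0]  free=[F.......]
after append(b, 1) → b:[0, 1]  free=[FF......]
after append(b, 3) → b:[0, 1, 2, 3, 4]  free=[FFFFF...]
after unlink(b) →   free=[........]
after create(b) → b:[0]  free=[F.......]
after append(b, 2) → b:[0, 1, 2]  free=[FFF.....]
after unlink(b) →   free=[........]
after create(b) → b:[0]  free=[F.......]
after append(b, 3) → b:[0, 1, 2, 3]  free=[FFFF....]

blocks(b) = [0, 1, 2, 3]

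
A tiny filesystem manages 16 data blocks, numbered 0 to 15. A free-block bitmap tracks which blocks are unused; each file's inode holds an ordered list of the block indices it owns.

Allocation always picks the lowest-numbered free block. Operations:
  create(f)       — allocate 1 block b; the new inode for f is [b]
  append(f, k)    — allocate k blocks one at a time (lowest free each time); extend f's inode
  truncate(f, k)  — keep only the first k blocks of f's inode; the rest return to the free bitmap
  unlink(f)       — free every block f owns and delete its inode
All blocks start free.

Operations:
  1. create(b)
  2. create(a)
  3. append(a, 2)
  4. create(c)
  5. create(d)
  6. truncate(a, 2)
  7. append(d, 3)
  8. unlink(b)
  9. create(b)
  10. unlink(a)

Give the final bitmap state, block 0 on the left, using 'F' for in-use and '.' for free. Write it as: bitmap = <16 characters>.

create(b): bitmap=F............... | b=[0]
create(a): bitmap=FF.............. | a=[1] b=[0]
append(a, 2): bitmap=FFFF............ | a=[1, 2, 3] b=[0]
create(c): bitmap=FFFFF........... | a=[1, 2, 3] b=[0] c=[4]
create(d): bitmap=FFFFFF.......... | a=[1, 2, 3] b=[0] c=[4] d=[5]
truncate(a, 2): bitmap=FFF.FF.......... | a=[1, 2] b=[0] c=[4] d=[5]
append(d, 3): bitmap=FFFFFFFF........ | a=[1, 2] b=[0] c=[4] d=[5, 3, 6, 7]
unlink(b): bitmap=.FFFFFFF........ | a=[1, 2] c=[4] d=[5, 3, 6, 7]
create(b): bitmap=FFFFFFFF........ | a=[1, 2] b=[0] c=[4] d=[5, 3, 6, 7]
unlink(a): bitmap=F..FFFFF........ | b=[0] c=[4] d=[5, 3, 6, 7]

bitmap = F..FFFFF........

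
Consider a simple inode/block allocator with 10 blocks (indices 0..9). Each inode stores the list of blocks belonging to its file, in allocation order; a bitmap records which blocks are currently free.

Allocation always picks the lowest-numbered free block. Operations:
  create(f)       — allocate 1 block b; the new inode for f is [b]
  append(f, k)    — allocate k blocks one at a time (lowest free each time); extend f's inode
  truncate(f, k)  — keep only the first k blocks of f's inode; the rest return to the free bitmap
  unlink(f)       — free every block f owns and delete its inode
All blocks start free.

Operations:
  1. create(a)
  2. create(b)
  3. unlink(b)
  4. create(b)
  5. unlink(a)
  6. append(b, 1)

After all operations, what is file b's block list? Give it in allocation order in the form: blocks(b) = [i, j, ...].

after create(a) → a:[0]  free=[F.........]
after create(b) → a:[0], b:[1]  free=[FF........]
after unlink(b) → a:[0]  free=[F.........]
after create(b) → a:[0], b:[1]  free=[FF........]
after unlink(a) → b:[1]  free=[.F........]
after append(b, 1) → b:[1, 0]  free=[FF........]

blocks(b) = [1, 0]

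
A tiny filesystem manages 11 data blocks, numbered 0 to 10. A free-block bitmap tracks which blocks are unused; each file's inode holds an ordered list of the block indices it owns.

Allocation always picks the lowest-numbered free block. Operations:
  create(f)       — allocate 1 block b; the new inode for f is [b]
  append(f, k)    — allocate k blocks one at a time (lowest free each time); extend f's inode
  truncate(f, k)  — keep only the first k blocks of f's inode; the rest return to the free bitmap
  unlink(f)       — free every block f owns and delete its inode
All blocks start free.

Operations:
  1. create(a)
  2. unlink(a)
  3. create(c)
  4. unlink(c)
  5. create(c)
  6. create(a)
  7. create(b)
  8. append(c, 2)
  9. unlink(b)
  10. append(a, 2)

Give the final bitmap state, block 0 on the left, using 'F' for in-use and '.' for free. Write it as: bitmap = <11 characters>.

bitmap = FFFFFF.....

  1. create(a)  ⇒  F..........  {a→[0]}
  2. unlink(a)  ⇒  ...........  {}
  3. create(c)  ⇒  F..........  {c→[0]}
  4. unlink(c)  ⇒  ...........  {}
  5. create(c)  ⇒  F..........  {c→[0]}
  6. create(a)  ⇒  FF.........  {a→[1]; c→[0]}
  7. create(b)  ⇒  FFF........  {a→[1]; b→[2]; c→[0]}
  8. append(c, 2)  ⇒  FFFFF......  {a→[1]; b→[2]; c→[0, 3, 4]}
  9. unlink(b)  ⇒  FF.FF......  {a→[1]; c→[0, 3, 4]}
  10. append(a, 2)  ⇒  FFFFFF.....  {a→[1, 2, 5]; c→[0, 3, 4]}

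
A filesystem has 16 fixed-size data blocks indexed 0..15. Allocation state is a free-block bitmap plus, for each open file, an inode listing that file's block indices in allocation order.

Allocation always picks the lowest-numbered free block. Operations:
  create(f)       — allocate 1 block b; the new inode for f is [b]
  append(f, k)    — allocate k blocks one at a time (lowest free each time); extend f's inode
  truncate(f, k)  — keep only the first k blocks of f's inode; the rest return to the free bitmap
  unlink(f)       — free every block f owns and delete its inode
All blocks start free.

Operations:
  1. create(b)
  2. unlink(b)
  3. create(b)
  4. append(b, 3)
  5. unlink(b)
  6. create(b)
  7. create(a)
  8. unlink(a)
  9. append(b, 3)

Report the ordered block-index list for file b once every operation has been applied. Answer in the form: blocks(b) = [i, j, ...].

[1] create(b) — b=0 (map F...............)
[2] unlink(b) —  (map ................)
[3] create(b) — b=0 (map F...............)
[4] append(b, 3) — b=0,1,2,3 (map FFFF............)
[5] unlink(b) —  (map ................)
[6] create(b) — b=0 (map F...............)
[7] create(a) — a=1 b=0 (map FF..............)
[8] unlink(a) — b=0 (map F...............)
[9] append(b, 3) — b=0,1,2,3 (map FFFF............)

blocks(b) = [0, 1, 2, 3]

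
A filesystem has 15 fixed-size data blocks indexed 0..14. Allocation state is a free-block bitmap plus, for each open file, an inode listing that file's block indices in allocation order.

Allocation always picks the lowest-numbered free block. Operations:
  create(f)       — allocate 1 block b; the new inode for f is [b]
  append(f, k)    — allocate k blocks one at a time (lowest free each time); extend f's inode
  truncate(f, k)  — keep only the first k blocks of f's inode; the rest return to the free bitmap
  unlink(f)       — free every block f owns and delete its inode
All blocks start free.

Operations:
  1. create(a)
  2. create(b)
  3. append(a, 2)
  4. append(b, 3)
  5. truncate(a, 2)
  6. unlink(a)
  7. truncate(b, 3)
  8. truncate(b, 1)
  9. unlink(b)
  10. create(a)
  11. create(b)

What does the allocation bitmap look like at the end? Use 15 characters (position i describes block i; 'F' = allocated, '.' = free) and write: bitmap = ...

  1. create(a)  ⇒  F..............  {a→[0]}
  2. create(b)  ⇒  FF.............  {a→[0]; b→[1]}
  3. append(a, 2)  ⇒  FFFF...........  {a→[0, 2, 3]; b→[1]}
  4. append(b, 3)  ⇒  FFFFFFF........  {a→[0, 2, 3]; b→[1, 4, 5, 6]}
  5. truncate(a, 2)  ⇒  FFF.FFF........  {a→[0, 2]; b→[1, 4, 5, 6]}
  6. unlink(a)  ⇒  .F..FFF........  {b→[1, 4, 5, 6]}
  7. truncate(b, 3)  ⇒  .F..FF.........  {b→[1, 4, 5]}
  8. truncate(b, 1)  ⇒  .F.............  {b→[1]}
  9. unlink(b)  ⇒  ...............  {}
  10. create(a)  ⇒  F..............  {a→[0]}
  11. create(b)  ⇒  FF.............  {a→[0]; b→[1]}

bitmap = FF.............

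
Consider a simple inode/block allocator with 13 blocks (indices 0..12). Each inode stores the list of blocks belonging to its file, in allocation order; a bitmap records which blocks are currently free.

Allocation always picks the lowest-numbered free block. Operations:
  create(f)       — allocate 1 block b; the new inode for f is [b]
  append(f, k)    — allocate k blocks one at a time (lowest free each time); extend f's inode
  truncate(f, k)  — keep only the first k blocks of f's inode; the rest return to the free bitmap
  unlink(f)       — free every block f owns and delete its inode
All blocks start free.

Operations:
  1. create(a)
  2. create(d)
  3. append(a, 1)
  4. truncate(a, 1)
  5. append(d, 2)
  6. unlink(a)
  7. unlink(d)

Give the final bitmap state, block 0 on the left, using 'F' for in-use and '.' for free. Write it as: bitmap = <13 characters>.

bitmap = .............

  1. create(a)  ⇒  F............  {a→[0]}
  2. create(d)  ⇒  FF...........  {a→[0]; d→[1]}
  3. append(a, 1)  ⇒  FFF..........  {a→[0, 2]; d→[1]}
  4. truncate(a, 1)  ⇒  FF...........  {a→[0]; d→[1]}
  5. append(d, 2)  ⇒  FFFF.........  {a→[0]; d→[1, 2, 3]}
  6. unlink(a)  ⇒  .FFF.........  {d→[1, 2, 3]}
  7. unlink(d)  ⇒  .............  {}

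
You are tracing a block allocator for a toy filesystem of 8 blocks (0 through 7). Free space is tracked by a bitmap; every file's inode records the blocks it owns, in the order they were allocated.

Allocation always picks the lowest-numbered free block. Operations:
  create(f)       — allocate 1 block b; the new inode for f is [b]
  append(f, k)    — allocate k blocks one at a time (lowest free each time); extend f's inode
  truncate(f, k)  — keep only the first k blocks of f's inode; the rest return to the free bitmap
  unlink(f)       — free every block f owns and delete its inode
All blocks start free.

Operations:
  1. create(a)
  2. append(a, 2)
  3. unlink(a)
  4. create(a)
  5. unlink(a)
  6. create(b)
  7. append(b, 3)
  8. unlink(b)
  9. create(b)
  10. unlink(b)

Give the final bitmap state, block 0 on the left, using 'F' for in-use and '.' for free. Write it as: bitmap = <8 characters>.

create(a): bitmap=F....... | a=[0]
append(a, 2): bitmap=FFF..... | a=[0, 1, 2]
unlink(a): bitmap=........ | 
create(a): bitmap=F....... | a=[0]
unlink(a): bitmap=........ | 
create(b): bitmap=F....... | b=[0]
append(b, 3): bitmap=FFFF.... | b=[0, 1, 2, 3]
unlink(b): bitmap=........ | 
create(b): bitmap=F....... | b=[0]
unlink(b): bitmap=........ | 

bitmap = ........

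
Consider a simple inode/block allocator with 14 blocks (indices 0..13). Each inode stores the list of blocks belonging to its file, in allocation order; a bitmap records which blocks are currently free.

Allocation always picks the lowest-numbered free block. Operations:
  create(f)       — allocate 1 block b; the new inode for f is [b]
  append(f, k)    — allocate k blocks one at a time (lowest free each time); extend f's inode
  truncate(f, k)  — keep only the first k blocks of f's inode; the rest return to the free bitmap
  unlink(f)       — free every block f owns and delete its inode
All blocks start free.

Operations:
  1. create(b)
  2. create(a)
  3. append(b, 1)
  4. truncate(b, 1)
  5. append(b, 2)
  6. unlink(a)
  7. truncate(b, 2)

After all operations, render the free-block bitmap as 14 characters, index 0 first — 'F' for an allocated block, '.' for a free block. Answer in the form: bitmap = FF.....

  1. create(b)  ⇒  F.............  {b→[0]}
  2. create(a)  ⇒  FF............  {a→[1]; b→[0]}
  3. append(b, 1)  ⇒  FFF...........  {a→[1]; b→[0, 2]}
  4. truncate(b, 1)  ⇒  FF............  {a→[1]; b→[0]}
  5. append(b, 2)  ⇒  FFFF..........  {a→[1]; b→[0, 2, 3]}
  6. unlink(a)  ⇒  F.FF..........  {b→[0, 2, 3]}
  7. truncate(b, 2)  ⇒  F.F...........  {b→[0, 2]}

bitmap = F.F...........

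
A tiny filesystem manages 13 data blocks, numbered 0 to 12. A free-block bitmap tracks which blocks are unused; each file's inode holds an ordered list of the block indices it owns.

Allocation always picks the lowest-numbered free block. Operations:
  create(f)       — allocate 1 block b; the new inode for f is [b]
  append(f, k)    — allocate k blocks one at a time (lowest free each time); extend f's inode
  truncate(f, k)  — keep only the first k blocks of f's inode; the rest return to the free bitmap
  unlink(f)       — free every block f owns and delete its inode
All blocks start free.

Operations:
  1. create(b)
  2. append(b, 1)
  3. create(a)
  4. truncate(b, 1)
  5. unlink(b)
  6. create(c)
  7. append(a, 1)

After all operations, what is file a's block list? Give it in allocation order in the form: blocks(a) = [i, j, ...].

  1. create(b)  ⇒  F............  {b→[0]}
  2. append(b, 1)  ⇒  FF...........  {b→[0, 1]}
  3. create(a)  ⇒  FFF..........  {a→[2]; b→[0, 1]}
  4. truncate(b, 1)  ⇒  F.F..........  {a→[2]; b→[0]}
  5. unlink(b)  ⇒  ..F..........  {a→[2]}
  6. create(c)  ⇒  F.F..........  {a→[2]; c→[0]}
  7. append(a, 1)  ⇒  FFF..........  {a→[2, 1]; c→[0]}

blocks(a) = [2, 1]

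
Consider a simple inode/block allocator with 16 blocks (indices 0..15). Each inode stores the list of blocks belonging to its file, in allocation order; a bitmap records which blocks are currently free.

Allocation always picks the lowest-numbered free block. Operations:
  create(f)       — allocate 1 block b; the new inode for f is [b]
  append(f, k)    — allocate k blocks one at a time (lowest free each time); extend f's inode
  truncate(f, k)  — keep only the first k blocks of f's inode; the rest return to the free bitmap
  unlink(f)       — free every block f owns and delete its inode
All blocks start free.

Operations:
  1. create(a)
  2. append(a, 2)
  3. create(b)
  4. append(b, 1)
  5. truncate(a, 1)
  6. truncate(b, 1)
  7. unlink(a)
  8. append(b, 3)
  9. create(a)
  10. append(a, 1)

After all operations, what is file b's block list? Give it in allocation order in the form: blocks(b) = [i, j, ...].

  1. create(a)  ⇒  F...............  {a→[0]}
  2. append(a, 2)  ⇒  FFF.............  {a→[0, 1, 2]}
  3. create(b)  ⇒  FFFF............  {a→[0, 1, 2]; b→[3]}
  4. append(b, 1)  ⇒  FFFFF...........  {a→[0, 1, 2]; b→[3, 4]}
  5. truncate(a, 1)  ⇒  F..FF...........  {a→[0]; b→[3, 4]}
  6. truncate(b, 1)  ⇒  F..F............  {a→[0]; b→[3]}
  7. unlink(a)  ⇒  ...F............  {b→[3]}
  8. append(b, 3)  ⇒  FFFF............  {b→[3, 0, 1, 2]}
  9. create(a)  ⇒  FFFFF...........  {a→[4]; b→[3, 0, 1, 2]}
  10. append(a, 1)  ⇒  FFFFFF..........  {a→[4, 5]; b→[3, 0, 1, 2]}

blocks(b) = [3, 0, 1, 2]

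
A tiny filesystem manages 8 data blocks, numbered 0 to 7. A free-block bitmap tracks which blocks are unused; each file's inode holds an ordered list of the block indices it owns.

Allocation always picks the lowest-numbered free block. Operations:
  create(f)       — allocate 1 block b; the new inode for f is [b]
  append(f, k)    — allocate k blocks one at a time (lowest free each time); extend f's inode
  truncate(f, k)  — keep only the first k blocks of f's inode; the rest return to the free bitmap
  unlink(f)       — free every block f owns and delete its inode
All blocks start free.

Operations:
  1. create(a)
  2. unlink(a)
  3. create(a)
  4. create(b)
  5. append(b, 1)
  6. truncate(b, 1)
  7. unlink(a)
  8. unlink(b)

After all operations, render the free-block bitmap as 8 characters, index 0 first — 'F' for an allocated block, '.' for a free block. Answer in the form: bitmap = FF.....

bitmap = ........

after create(a) → a:[0]  free=[F.......]
after unlink(a) →   free=[........]
after create(a) → a:[0]  free=[F.......]
after create(b) → a:[0], b:[1]  free=[FF......]
after append(b, 1) → a:[0], b:[1, 2]  free=[FFF.....]
after truncate(b, 1) → a:[0], b:[1]  free=[FF......]
after unlink(a) → b:[1]  free=[.F......]
after unlink(b) →   free=[........]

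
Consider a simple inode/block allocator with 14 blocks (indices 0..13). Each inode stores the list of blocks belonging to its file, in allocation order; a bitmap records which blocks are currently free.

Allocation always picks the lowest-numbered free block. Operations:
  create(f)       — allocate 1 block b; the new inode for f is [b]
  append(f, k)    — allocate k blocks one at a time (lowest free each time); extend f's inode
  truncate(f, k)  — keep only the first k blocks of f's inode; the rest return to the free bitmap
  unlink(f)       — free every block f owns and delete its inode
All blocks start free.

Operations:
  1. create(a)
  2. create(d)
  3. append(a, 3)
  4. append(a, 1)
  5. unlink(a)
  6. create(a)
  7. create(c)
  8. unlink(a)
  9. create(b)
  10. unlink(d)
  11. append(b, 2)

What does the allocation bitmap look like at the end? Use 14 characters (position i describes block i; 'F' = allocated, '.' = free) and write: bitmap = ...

bitmap = FFFF..........

create(a): bitmap=F............. | a=[0]
create(d): bitmap=FF............ | a=[0] d=[1]
append(a, 3): bitmap=FFFFF......... | a=[0, 2, 3, 4] d=[1]
append(a, 1): bitmap=FFFFFF........ | a=[0, 2, 3, 4, 5] d=[1]
unlink(a): bitmap=.F............ | d=[1]
create(a): bitmap=FF............ | a=[0] d=[1]
create(c): bitmap=FFF........... | a=[0] c=[2] d=[1]
unlink(a): bitmap=.FF........... | c=[2] d=[1]
create(b): bitmap=FFF........... | b=[0] c=[2] d=[1]
unlink(d): bitmap=F.F........... | b=[0] c=[2]
append(b, 2): bitmap=FFFF.......... | b=[0, 1, 3] c=[2]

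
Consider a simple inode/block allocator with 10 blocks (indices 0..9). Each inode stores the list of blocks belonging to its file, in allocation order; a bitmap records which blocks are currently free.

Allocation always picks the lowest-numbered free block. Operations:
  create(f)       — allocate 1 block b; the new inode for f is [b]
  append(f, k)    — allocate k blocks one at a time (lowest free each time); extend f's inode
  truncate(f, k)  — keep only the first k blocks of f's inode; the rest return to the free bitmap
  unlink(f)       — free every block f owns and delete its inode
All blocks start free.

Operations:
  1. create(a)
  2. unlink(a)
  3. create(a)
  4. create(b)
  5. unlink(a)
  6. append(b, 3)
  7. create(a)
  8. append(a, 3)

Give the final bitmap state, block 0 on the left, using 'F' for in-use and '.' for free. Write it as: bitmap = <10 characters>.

  1. create(a)  ⇒  F.........  {a→[0]}
  2. unlink(a)  ⇒  ..........  {}
  3. create(a)  ⇒  F.........  {a→[0]}
  4. create(b)  ⇒  FF........  {a→[0]; b→[1]}
  5. unlink(a)  ⇒  .F........  {b→[1]}
  6. append(b, 3)  ⇒  FFFF......  {b→[1, 0, 2, 3]}
  7. create(a)  ⇒  FFFFF.....  {a→[4]; b→[1, 0, 2, 3]}
  8. append(a, 3)  ⇒  FFFFFFFF..  {a→[4, 5, 6, 7]; b→[1, 0, 2, 3]}

bitmap = FFFFFFFF..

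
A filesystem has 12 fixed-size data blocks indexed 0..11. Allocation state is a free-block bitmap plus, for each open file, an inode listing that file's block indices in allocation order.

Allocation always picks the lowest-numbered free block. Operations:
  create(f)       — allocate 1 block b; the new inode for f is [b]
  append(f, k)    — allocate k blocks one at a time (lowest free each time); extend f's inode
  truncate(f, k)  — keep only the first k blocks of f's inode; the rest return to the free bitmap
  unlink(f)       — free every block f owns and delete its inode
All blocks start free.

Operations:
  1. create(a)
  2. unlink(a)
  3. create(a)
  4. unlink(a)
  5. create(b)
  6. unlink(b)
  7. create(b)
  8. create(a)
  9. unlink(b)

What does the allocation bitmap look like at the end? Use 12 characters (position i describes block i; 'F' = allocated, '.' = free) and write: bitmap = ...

  1. create(a)  ⇒  F...........  {a→[0]}
  2. unlink(a)  ⇒  ............  {}
  3. create(a)  ⇒  F...........  {a→[0]}
  4. unlink(a)  ⇒  ............  {}
  5. create(b)  ⇒  F...........  {b→[0]}
  6. unlink(b)  ⇒  ............  {}
  7. create(b)  ⇒  F...........  {b→[0]}
  8. create(a)  ⇒  FF..........  {a→[1]; b→[0]}
  9. unlink(b)  ⇒  .F..........  {a→[1]}

bitmap = .F..........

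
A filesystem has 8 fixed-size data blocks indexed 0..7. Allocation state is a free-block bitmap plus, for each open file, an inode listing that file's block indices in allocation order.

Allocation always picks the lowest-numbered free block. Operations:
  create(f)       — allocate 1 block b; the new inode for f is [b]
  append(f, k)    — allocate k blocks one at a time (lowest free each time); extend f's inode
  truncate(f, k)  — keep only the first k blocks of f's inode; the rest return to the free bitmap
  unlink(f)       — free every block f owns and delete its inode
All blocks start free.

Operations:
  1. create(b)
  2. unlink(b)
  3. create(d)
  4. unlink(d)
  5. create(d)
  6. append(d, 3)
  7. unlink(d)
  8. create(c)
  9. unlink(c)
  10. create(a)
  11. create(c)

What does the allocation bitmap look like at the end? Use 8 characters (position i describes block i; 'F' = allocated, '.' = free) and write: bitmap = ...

after create(b) → b:[0]  free=[F.......]
after unlink(b) →   free=[........]
after create(d) → d:[0]  free=[F.......]
after unlink(d) →   free=[........]
after create(d) → d:[0]  free=[F.......]
after append(d, 3) → d:[0, 1, 2, 3]  free=[FFFF....]
after unlink(d) →   free=[........]
after create(c) → c:[0]  free=[F.......]
after unlink(c) →   free=[........]
after create(a) → a:[0]  free=[F.......]
after create(c) → a:[0], c:[1]  free=[FF......]

bitmap = FF......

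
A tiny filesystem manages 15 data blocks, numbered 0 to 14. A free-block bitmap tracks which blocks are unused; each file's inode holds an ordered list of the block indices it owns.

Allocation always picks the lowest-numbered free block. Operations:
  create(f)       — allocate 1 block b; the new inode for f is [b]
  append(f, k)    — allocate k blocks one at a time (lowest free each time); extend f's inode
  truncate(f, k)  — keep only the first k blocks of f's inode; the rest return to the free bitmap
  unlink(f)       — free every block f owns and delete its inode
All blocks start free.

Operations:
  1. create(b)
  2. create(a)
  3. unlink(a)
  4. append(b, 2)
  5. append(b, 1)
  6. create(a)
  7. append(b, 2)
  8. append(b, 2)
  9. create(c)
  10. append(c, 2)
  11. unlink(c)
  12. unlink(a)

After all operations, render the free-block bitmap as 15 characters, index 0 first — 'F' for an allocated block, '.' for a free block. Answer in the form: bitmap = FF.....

bitmap = FFFF.FFFF......

[1] create(b) — b=0 (map F..............)
[2] create(a) — a=1 b=0 (map FF.............)
[3] unlink(a) — b=0 (map F..............)
[4] append(b, 2) — b=0,1,2 (map FFF............)
[5] append(b, 1) — b=0,1,2,3 (map FFFF...........)
[6] create(a) — a=4 b=0,1,2,3 (map FFFFF..........)
[7] append(b, 2) — a=4 b=0,1,2,3,5,6 (map FFFFFFF........)
[8] append(b, 2) — a=4 b=0,1,2,3,5,6,7,8 (map FFFFFFFFF......)
[9] create(c) — a=4 b=0,1,2,3,5,6,7,8 c=9 (map FFFFFFFFFF.....)
[10] append(c, 2) — a=4 b=0,1,2,3,5,6,7,8 c=9,10,11 (map FFFFFFFFFFFF...)
[11] unlink(c) — a=4 b=0,1,2,3,5,6,7,8 (map FFFFFFFFF......)
[12] unlink(a) — b=0,1,2,3,5,6,7,8 (map FFFF.FFFF......)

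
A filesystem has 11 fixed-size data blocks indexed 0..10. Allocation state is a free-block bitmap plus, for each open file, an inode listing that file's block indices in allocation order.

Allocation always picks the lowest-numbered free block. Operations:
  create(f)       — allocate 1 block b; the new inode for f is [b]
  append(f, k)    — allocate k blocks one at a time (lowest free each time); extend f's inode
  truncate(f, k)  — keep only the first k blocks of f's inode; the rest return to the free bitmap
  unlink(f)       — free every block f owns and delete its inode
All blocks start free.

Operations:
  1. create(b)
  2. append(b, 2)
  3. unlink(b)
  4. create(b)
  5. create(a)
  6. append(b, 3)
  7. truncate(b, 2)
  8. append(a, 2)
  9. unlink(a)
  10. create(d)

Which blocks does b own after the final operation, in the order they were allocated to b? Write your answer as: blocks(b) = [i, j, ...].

create(b): bitmap=F.......... | b=[0]
append(b, 2): bitmap=FFF........ | b=[0, 1, 2]
unlink(b): bitmap=........... | 
create(b): bitmap=F.......... | b=[0]
create(a): bitmap=FF......... | a=[1] b=[0]
append(b, 3): bitmap=FFFFF...... | a=[1] b=[0, 2, 3, 4]
truncate(b, 2): bitmap=FFF........ | a=[1] b=[0, 2]
append(a, 2): bitmap=FFFFF...... | a=[1, 3, 4] b=[0, 2]
unlink(a): bitmap=F.F........ | b=[0, 2]
create(d): bitmap=FFF........ | b=[0, 2] d=[1]

blocks(b) = [0, 2]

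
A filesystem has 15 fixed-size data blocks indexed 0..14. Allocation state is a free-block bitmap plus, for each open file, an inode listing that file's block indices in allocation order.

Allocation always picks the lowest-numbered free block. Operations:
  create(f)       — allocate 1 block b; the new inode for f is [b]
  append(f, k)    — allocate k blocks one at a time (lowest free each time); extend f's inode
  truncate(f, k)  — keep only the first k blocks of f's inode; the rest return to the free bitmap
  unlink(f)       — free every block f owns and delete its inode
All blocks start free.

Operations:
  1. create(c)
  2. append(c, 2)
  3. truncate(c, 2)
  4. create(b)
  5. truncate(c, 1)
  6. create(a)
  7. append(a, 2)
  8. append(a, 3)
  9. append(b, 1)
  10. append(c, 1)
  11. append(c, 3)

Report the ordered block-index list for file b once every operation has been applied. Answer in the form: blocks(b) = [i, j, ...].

  1. create(c)  ⇒  F..............  {c→[0]}
  2. append(c, 2)  ⇒  FFF............  {c→[0, 1, 2]}
  3. truncate(c, 2)  ⇒  FF.............  {c→[0, 1]}
  4. create(b)  ⇒  FFF............  {b→[2]; c→[0, 1]}
  5. truncate(c, 1)  ⇒  F.F............  {b→[2]; c→[0]}
  6. create(a)  ⇒  FFF............  {a→[1]; b→[2]; c→[0]}
  7. append(a, 2)  ⇒  FFFFF..........  {a→[1, 3, 4]; b→[2]; c→[0]}
  8. append(a, 3)  ⇒  FFFFFFFF.......  {a→[1, 3, 4, 5, 6, 7]; b→[2]; c→[0]}
  9. append(b, 1)  ⇒  FFFFFFFFF......  {a→[1, 3, 4, 5, 6, 7]; b→[2, 8]; c→[0]}
  10. append(c, 1)  ⇒  FFFFFFFFFF.....  {a→[1, 3, 4, 5, 6, 7]; b→[2, 8]; c→[0, 9]}
  11. append(c, 3)  ⇒  FFFFFFFFFFFFF..  {a→[1, 3, 4, 5, 6, 7]; b→[2, 8]; c→[0, 9, 10, 11, 12]}

blocks(b) = [2, 8]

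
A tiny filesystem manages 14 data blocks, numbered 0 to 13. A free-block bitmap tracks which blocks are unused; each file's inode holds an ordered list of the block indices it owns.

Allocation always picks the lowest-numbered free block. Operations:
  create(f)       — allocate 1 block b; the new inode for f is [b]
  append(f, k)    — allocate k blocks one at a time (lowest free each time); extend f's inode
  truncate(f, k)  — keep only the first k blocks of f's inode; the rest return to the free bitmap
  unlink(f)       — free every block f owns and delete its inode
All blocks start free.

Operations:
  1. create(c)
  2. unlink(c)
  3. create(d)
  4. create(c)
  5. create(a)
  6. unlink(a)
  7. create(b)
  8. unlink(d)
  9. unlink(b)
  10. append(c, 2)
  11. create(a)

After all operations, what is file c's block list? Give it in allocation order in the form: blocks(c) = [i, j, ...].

create(c): bitmap=F............. | c=[0]
unlink(c): bitmap=.............. | 
create(d): bitmap=F............. | d=[0]
create(c): bitmap=FF............ | c=[1] d=[0]
create(a): bitmap=FFF........... | a=[2] c=[1] d=[0]
unlink(a): bitmap=FF............ | c=[1] d=[0]
create(b): bitmap=FFF........... | b=[2] c=[1] d=[0]
unlink(d): bitmap=.FF........... | b=[2] c=[1]
unlink(b): bitmap=.F............ | c=[1]
append(c, 2): bitmap=FFF........... | c=[1, 0, 2]
create(a): bitmap=FFFF.......... | a=[3] c=[1, 0, 2]

blocks(c) = [1, 0, 2]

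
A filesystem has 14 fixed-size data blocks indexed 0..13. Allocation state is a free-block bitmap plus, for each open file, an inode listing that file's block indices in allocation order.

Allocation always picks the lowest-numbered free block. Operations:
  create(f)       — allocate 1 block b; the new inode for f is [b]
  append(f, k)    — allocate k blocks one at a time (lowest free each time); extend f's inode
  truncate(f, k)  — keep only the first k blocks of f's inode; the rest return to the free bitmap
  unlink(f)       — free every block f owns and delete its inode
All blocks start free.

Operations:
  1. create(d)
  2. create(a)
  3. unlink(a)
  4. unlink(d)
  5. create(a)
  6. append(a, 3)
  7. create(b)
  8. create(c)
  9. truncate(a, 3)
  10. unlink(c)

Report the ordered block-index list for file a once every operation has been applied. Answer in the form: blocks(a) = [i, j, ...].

blocks(a) = [0, 1, 2]

after create(d) → d:[0]  free=[F.............]
after create(a) → a:[1], d:[0]  free=[FF............]
after unlink(a) → d:[0]  free=[F.............]
after unlink(d) →   free=[..............]
after create(a) → a:[0]  free=[F.............]
after append(a, 3) → a:[0, 1, 2, 3]  free=[FFFF..........]
after create(b) → a:[0, 1, 2, 3], b:[4]  free=[FFFFF.........]
after create(c) → a:[0, 1, 2, 3], b:[4], c:[5]  free=[FFFFFF........]
after truncate(a, 3) → a:[0, 1, 2], b:[4], c:[5]  free=[FFF.FF........]
after unlink(c) → a:[0, 1, 2], b:[4]  free=[FFF.F.........]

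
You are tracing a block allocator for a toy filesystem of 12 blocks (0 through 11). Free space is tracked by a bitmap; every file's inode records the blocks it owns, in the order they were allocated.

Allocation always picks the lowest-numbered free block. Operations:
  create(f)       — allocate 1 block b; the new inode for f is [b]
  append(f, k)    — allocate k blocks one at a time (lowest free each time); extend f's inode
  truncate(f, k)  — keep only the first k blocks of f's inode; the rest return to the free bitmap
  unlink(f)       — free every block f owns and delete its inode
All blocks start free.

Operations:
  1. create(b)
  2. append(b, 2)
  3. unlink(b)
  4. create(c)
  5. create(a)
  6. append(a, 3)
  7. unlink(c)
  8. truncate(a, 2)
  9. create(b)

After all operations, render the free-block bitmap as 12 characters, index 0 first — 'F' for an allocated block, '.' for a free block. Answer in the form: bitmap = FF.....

bitmap = FFF.........

  1. create(b)  ⇒  F...........  {b→[0]}
  2. append(b, 2)  ⇒  FFF.........  {b→[0, 1, 2]}
  3. unlink(b)  ⇒  ............  {}
  4. create(c)  ⇒  F...........  {c→[0]}
  5. create(a)  ⇒  FF..........  {a→[1]; c→[0]}
  6. append(a, 3)  ⇒  FFFFF.......  {a→[1, 2, 3, 4]; c→[0]}
  7. unlink(c)  ⇒  .FFFF.......  {a→[1, 2, 3, 4]}
  8. truncate(a, 2)  ⇒  .FF.........  {a→[1, 2]}
  9. create(b)  ⇒  FFF.........  {a→[1, 2]; b→[0]}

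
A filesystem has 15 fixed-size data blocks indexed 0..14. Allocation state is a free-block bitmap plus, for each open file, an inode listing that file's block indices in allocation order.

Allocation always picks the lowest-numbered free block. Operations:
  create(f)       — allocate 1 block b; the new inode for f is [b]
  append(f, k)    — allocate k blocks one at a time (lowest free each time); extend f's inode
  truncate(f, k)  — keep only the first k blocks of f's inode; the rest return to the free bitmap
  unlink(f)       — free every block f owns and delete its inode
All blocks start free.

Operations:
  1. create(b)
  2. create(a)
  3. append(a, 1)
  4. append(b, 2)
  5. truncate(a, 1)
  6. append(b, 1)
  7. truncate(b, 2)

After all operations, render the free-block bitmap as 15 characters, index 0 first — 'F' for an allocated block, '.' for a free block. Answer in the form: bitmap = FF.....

after create(b) → b:[0]  free=[F..............]
after create(a) → a:[1], b:[0]  free=[FF.............]
after append(a, 1) → a:[1, 2], b:[0]  free=[FFF............]
after append(b, 2) → a:[1, 2], b:[0, 3, 4]  free=[FFFFF..........]
after truncate(a, 1) → a:[1], b:[0, 3, 4]  free=[FF.FF..........]
after append(b, 1) → a:[1], b:[0, 3, 4, 2]  free=[FFFFF..........]
after truncate(b, 2) → a:[1], b:[0, 3]  free=[FF.F...........]

bitmap = FF.F...........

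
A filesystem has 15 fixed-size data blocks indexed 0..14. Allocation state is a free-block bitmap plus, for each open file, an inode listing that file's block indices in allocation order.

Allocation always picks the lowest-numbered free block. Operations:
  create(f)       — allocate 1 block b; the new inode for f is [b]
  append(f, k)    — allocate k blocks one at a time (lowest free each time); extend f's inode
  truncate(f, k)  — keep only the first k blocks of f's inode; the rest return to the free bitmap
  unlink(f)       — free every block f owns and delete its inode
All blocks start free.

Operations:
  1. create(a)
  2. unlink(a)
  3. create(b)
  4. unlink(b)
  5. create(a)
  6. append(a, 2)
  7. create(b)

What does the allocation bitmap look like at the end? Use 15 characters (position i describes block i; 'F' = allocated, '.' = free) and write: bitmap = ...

after create(a) → a:[0]  free=[F..............]
after unlink(a) →   free=[...............]
after create(b) → b:[0]  free=[F..............]
after unlink(b) →   free=[...............]
after create(a) → a:[0]  free=[F..............]
after append(a, 2) → a:[0, 1, 2]  free=[FFF............]
after create(b) → a:[0, 1, 2], b:[3]  free=[FFFF...........]

bitmap = FFFF...........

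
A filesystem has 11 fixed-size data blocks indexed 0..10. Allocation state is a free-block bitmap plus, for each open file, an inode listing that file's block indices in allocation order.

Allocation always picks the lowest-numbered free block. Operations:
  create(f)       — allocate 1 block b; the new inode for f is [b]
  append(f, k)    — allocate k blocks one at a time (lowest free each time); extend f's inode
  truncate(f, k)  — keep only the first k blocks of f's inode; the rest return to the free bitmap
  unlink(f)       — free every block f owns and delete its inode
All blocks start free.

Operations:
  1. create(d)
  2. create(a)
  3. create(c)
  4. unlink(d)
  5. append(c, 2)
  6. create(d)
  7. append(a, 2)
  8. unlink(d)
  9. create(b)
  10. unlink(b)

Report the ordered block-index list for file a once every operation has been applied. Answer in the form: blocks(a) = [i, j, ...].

blocks(a) = [1, 5, 6]

[1] create(d) — d=0 (map F..........)
[2] create(a) — a=1 d=0 (map FF.........)
[3] create(c) — a=1 c=2 d=0 (map FFF........)
[4] unlink(d) — a=1 c=2 (map .FF........)
[5] append(c, 2) — a=1 c=2,0,3 (map FFFF.......)
[6] create(d) — a=1 c=2,0,3 d=4 (map FFFFF......)
[7] append(a, 2) — a=1,5,6 c=2,0,3 d=4 (map FFFFFFF....)
[8] unlink(d) — a=1,5,6 c=2,0,3 (map FFFF.FF....)
[9] create(b) — a=1,5,6 b=4 c=2,0,3 (map FFFFFFF....)
[10] unlink(b) — a=1,5,6 c=2,0,3 (map FFFF.FF....)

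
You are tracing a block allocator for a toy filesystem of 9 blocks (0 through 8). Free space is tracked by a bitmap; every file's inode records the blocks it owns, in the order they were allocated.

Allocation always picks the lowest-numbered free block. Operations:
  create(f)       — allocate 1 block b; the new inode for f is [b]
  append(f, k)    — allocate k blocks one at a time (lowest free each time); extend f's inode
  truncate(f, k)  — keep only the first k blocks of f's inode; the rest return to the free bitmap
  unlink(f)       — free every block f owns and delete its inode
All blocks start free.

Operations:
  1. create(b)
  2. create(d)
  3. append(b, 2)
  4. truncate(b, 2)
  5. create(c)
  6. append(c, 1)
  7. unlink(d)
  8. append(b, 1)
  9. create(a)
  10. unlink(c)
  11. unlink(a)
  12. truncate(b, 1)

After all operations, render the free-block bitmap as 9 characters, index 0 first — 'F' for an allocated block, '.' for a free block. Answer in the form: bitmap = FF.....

bitmap = F........

[1] create(b) — b=0 (map F........)
[2] create(d) — b=0 d=1 (map FF.......)
[3] append(b, 2) — b=0,2,3 d=1 (map FFFF.....)
[4] truncate(b, 2) — b=0,2 d=1 (map FFF......)
[5] create(c) — b=0,2 c=3 d=1 (map FFFF.....)
[6] append(c, 1) — b=0,2 c=3,4 d=1 (map FFFFF....)
[7] unlink(d) — b=0,2 c=3,4 (map F.FFF....)
[8] append(b, 1) — b=0,2,1 c=3,4 (map FFFFF....)
[9] create(a) — a=5 b=0,2,1 c=3,4 (map FFFFFF...)
[10] unlink(c) — a=5 b=0,2,1 (map FFF..F...)
[11] unlink(a) — b=0,2,1 (map FFF......)
[12] truncate(b, 1) — b=0 (map F........)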